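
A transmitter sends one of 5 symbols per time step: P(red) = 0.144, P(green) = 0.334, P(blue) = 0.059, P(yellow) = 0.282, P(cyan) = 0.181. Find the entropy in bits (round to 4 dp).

2.1333 bits

H = −Σ pᵢ log₂ pᵢ.
−0.144·log₂(0.144) = 0.4026
−0.334·log₂(0.334) = 0.5284
−0.059·log₂(0.059) = 0.2409
−0.282·log₂(0.282) = 0.5150
−0.181·log₂(0.181) = 0.4463
Sum ≈ 2.1333 → 2.1333 bits.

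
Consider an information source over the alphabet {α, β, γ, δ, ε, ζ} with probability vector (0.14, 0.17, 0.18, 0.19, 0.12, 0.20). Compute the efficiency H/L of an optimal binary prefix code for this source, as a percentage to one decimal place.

98.2%

Entropy H = −Σ p log₂ p ≈ 2.5637 bits.
Huffman merges: 3/25+7/50→13/50; 17/100+9/50→7/20; 19/100+1/5→39/100; 13/50+7/20→61/100; 39/100+61/100→1. L = 261/100 ≈ 2.6100.
Efficiency = H/L = 2.5637/2.6100 = 98.2%.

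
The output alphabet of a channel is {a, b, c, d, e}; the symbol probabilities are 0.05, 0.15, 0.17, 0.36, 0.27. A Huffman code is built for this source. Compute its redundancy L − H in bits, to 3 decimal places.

Entropy H = −Σ p log₂ p ≈ 2.1019 bits.
Huffman merges: 1/20+3/20→1/5; 17/100+1/5→37/100; 27/100+9/25→63/100; 37/100+63/100→1. L = 11/5 ≈ 2.2000.
L − H = 2.2000 − 2.1019 = 0.098 bits.

0.098 bits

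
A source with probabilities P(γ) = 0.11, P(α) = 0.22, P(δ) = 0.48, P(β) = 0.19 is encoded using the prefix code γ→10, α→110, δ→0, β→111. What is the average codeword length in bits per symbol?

L̄ = Σ pᵢ·ℓᵢ = 0.11·2 + 0.22·3 + 0.48·1 + 0.19·3 = 1.93 bits/symbol.

1.93 bits/symbol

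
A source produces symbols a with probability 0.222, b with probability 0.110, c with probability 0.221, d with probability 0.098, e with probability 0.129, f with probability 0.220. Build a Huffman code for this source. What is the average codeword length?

2.545 bits/symbol

Repeatedly combine the two least-probable nodes; the expected code length is the sum of the merged weights.
merge 49/500 + 11/100 → 26/125
merge 129/1000 + 26/125 → 337/1000
merge 11/50 + 221/1000 → 441/1000
merge 111/500 + 337/1000 → 559/1000
merge 441/1000 + 559/1000 → 1
L = 26/125 + 337/1000 + 441/1000 + 559/1000 + 1 = 509/200 = 2.545 bits/symbol.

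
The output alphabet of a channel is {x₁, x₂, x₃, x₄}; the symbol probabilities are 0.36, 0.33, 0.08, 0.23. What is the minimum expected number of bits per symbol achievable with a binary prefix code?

Repeatedly combine the two least-probable nodes; the expected code length is the sum of the merged weights.
merge 2/25 + 23/100 → 31/100
merge 31/100 + 33/100 → 16/25
merge 9/25 + 16/25 → 1
L = 31/100 + 16/25 + 1 = 39/20 = 1.95 bits/symbol.

1.95 bits/symbol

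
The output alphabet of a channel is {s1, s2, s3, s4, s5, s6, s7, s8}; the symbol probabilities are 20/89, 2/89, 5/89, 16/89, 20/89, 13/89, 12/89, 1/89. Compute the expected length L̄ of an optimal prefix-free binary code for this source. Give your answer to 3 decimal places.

2.674 bits/symbol

Repeatedly combine the two least-probable nodes; the expected code length is the sum of the merged weights.
merge 1/89 + 2/89 → 3/89
merge 3/89 + 5/89 → 8/89
merge 8/89 + 12/89 → 20/89
merge 13/89 + 16/89 → 29/89
merge 20/89 + 20/89 → 40/89
merge 20/89 + 29/89 → 49/89
merge 40/89 + 49/89 → 1
L = 3/89 + 8/89 + 20/89 + 29/89 + 40/89 + 49/89 + 1 = 238/89 ≈ 2.674 bits/symbol.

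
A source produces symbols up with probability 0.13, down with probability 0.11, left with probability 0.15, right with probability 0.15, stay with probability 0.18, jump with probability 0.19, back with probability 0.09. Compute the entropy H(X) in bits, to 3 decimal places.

2.767 bits

H = −Σ pᵢ log₂ pᵢ.
−0.13·log₂(0.13) = 0.3826
−0.11·log₂(0.11) = 0.3503
−0.15·log₂(0.15) = 0.4105
−0.15·log₂(0.15) = 0.4105
−0.18·log₂(0.18) = 0.4453
−0.19·log₂(0.19) = 0.4552
−0.09·log₂(0.09) = 0.3127
Sum ≈ 2.7672 → 2.767 bits.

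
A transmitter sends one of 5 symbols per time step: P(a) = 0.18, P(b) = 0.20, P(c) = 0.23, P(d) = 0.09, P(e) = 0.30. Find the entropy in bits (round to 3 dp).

H = −Σ pᵢ log₂ pᵢ.
−0.18·log₂(0.18) = 0.4453
−0.20·log₂(0.20) = 0.4644
−0.23·log₂(0.23) = 0.4877
−0.09·log₂(0.09) = 0.3127
−0.30·log₂(0.30) = 0.5211
Sum ≈ 2.2311 → 2.231 bits.

2.231 bits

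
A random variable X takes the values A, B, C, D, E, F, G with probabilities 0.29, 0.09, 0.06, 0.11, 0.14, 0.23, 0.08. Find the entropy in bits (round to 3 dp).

2.601 bits

H = −Σ pᵢ log₂ pᵢ.
−0.29·log₂(0.29) = 0.5179
−0.09·log₂(0.09) = 0.3127
−0.06·log₂(0.06) = 0.2435
−0.11·log₂(0.11) = 0.3503
−0.14·log₂(0.14) = 0.3971
−0.23·log₂(0.23) = 0.4877
−0.08·log₂(0.08) = 0.2915
Sum ≈ 2.6007 → 2.601 bits.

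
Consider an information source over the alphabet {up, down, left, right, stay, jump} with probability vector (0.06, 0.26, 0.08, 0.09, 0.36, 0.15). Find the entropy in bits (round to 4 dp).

2.2941 bits

H = −Σ pᵢ log₂ pᵢ.
−0.06·log₂(0.06) = 0.2435
−0.26·log₂(0.26) = 0.5053
−0.08·log₂(0.08) = 0.2915
−0.09·log₂(0.09) = 0.3127
−0.36·log₂(0.36) = 0.5306
−0.15·log₂(0.15) = 0.4105
Sum ≈ 2.2941 → 2.2941 bits.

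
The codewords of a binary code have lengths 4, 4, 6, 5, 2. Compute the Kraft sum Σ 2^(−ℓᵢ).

0.421875

With common denominator 2^6 = 64: Σ 2^(−ℓᵢ) = 4/64 + 4/64 + 1/64 + 2/64 + 16/64 = 27/64 = 0.421875.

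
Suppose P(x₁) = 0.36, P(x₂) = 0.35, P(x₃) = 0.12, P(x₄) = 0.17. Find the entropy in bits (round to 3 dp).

1.862 bits

H = −Σ pᵢ log₂ pᵢ.
−0.36·log₂(0.36) = 0.5306
−0.35·log₂(0.35) = 0.5301
−0.12·log₂(0.12) = 0.3671
−0.17·log₂(0.17) = 0.4346
Sum ≈ 1.8624 → 1.862 bits.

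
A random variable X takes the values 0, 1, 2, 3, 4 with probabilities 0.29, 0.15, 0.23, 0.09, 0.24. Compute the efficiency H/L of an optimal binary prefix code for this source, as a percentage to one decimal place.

99.2%

Entropy H = −Σ p log₂ p ≈ 2.2229 bits.
Huffman merges: 9/100+3/20→6/25; 23/100+6/25→47/100; 6/25+29/100→53/100; 47/100+53/100→1. L = 56/25 ≈ 2.2400.
Efficiency = H/L = 2.2229/2.2400 = 99.2%.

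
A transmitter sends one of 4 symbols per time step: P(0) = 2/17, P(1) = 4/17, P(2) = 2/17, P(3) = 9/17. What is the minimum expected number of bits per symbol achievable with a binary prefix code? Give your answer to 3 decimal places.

Repeatedly combine the two least-probable nodes; the expected code length is the sum of the merged weights.
merge 2/17 + 2/17 → 4/17
merge 4/17 + 4/17 → 8/17
merge 8/17 + 9/17 → 1
L = 4/17 + 8/17 + 1 = 29/17 ≈ 1.706 bits/symbol.

1.706 bits/symbol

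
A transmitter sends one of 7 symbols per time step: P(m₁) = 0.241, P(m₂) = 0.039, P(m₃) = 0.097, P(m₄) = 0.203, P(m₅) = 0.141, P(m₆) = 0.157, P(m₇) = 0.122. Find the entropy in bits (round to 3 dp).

2.659 bits

H = −Σ pᵢ log₂ pᵢ.
−0.241·log₂(0.241) = 0.4947
−0.039·log₂(0.039) = 0.1825
−0.097·log₂(0.097) = 0.3265
−0.203·log₂(0.203) = 0.4670
−0.141·log₂(0.141) = 0.3985
−0.157·log₂(0.157) = 0.4194
−0.122·log₂(0.122) = 0.3703
Sum ≈ 2.6589 → 2.659 bits.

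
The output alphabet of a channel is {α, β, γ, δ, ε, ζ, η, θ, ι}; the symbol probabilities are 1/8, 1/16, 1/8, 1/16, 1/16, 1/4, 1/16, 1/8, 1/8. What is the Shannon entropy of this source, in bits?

Each probability is a power of 1/2, so log₂(1/p) is an integer.
H = Σ p·log₂(1/p) = 1/8·3 + 1/16·4 + 1/8·3 + 1/16·4 + 1/16·4 + 1/4·2 + 1/16·4 + 1/8·3 + 1/8·3 = 3 bits.

3 bits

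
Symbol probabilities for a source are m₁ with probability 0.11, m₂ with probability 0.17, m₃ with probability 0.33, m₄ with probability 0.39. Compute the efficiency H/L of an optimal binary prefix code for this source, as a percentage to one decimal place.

Entropy H = −Σ p log₂ p ≈ 1.8425 bits.
Huffman merges: 11/100+17/100→7/25; 7/25+33/100→61/100; 39/100+61/100→1. L = 189/100 ≈ 1.8900.
Efficiency = H/L = 1.8425/1.8900 = 97.5%.

97.5%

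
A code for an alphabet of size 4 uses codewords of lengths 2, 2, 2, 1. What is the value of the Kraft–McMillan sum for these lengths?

With common denominator 2^2 = 4: Σ 2^(−ℓᵢ) = 1/4 + 1/4 + 1/4 + 2/4 = 5/4 = 1.25.

1.25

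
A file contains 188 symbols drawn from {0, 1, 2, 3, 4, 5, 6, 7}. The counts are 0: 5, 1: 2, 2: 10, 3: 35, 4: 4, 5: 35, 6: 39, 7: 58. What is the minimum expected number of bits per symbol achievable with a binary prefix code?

2.5 bits/symbol

Probabilities are the counts divided by 188.
Repeatedly combine the two least-probable nodes; the expected code length is the sum of the merged weights.
merge 1/94 + 1/47 → 3/94
merge 5/188 + 3/94 → 11/188
merge 5/94 + 11/188 → 21/188
merge 21/188 + 35/188 → 14/47
merge 35/188 + 39/188 → 37/94
merge 14/47 + 29/94 → 57/94
merge 37/94 + 57/94 → 1
L = 3/94 + 11/188 + 21/188 + 14/47 + 37/94 + 57/94 + 1 = 5/2 = 2.5 bits/symbol.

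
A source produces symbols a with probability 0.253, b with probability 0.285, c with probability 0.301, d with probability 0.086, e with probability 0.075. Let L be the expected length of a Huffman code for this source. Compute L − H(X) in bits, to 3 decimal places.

0.037 bits

Entropy H = −Σ p log₂ p ≈ 2.1238 bits.
Huffman merges: 3/40+43/500→161/1000; 161/1000+253/1000→207/500; 57/200+301/1000→293/500; 207/500+293/500→1. L = 2161/1000 ≈ 2.1610.
L − H = 2.1610 − 2.1238 = 0.037 bits.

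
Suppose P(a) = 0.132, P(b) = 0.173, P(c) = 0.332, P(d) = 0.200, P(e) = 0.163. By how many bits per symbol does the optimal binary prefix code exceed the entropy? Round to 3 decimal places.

Entropy H = −Σ p log₂ p ≈ 2.2426 bits.
Huffman merges: 33/250+163/1000→59/200; 173/1000+1/5→373/1000; 59/200+83/250→627/1000; 373/1000+627/1000→1. L = 459/200 ≈ 2.2950.
L − H = 2.2950 − 2.2426 = 0.052 bits.

0.052 bits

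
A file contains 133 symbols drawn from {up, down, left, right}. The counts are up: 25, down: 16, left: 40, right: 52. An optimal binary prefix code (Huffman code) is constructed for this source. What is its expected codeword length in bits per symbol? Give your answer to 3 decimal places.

Probabilities are the counts divided by 133.
Repeatedly combine the two least-probable nodes; the expected code length is the sum of the merged weights.
merge 16/133 + 25/133 → 41/133
merge 40/133 + 41/133 → 81/133
merge 52/133 + 81/133 → 1
L = 41/133 + 81/133 + 1 = 255/133 ≈ 1.917 bits/symbol.

1.917 bits/symbol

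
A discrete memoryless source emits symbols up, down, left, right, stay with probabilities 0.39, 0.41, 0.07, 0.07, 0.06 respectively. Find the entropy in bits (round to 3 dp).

H = −Σ pᵢ log₂ pᵢ.
−0.39·log₂(0.39) = 0.5298
−0.41·log₂(0.41) = 0.5274
−0.07·log₂(0.07) = 0.2686
−0.07·log₂(0.07) = 0.2686
−0.06·log₂(0.06) = 0.2435
Sum ≈ 1.8378 → 1.838 bits.

1.838 bits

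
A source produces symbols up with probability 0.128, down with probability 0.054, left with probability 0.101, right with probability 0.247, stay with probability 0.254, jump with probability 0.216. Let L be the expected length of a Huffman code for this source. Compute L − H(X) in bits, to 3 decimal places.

Entropy H = −Σ p log₂ p ≈ 2.4191 bits.
Huffman merges: 27/500+101/1000→31/200; 16/125+31/200→283/1000; 27/125+247/1000→463/1000; 127/500+283/1000→537/1000; 463/1000+537/1000→1. L = 1219/500 ≈ 2.4380.
L − H = 2.4380 − 2.4191 = 0.019 bits.

0.019 bits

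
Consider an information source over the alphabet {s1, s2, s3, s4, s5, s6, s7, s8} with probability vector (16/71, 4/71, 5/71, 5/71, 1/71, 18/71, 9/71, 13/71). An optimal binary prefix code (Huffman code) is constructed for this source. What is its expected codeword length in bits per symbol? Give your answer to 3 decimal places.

2.732 bits/symbol

Repeatedly combine the two least-probable nodes; the expected code length is the sum of the merged weights.
merge 1/71 + 4/71 → 5/71
merge 5/71 + 5/71 → 10/71
merge 5/71 + 9/71 → 14/71
merge 10/71 + 13/71 → 23/71
merge 14/71 + 16/71 → 30/71
merge 18/71 + 23/71 → 41/71
merge 30/71 + 41/71 → 1
L = 5/71 + 10/71 + 14/71 + 23/71 + 30/71 + 41/71 + 1 = 194/71 ≈ 2.732 bits/symbol.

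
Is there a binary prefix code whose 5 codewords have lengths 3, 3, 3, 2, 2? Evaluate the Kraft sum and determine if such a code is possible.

0.875; yes

With common denominator 2^3 = 8: Σ 2^(−ℓᵢ) = 1/8 + 1/8 + 1/8 + 2/8 + 2/8 = 7/8 = 0.875.
Kraft's inequality requires Σ ≤ 1; here Σ = 0.875 ≤ 1, so such a prefix code exists.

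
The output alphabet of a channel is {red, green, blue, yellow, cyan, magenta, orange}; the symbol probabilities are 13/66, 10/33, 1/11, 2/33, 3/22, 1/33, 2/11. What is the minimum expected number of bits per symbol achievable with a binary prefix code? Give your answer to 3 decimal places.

2.591 bits/symbol

Repeatedly combine the two least-probable nodes; the expected code length is the sum of the merged weights.
merge 1/33 + 2/33 → 1/11
merge 1/11 + 1/11 → 2/11
merge 3/22 + 2/11 → 7/22
merge 2/11 + 13/66 → 25/66
merge 10/33 + 7/22 → 41/66
merge 25/66 + 41/66 → 1
L = 1/11 + 2/11 + 7/22 + 25/66 + 41/66 + 1 = 57/22 ≈ 2.591 bits/symbol.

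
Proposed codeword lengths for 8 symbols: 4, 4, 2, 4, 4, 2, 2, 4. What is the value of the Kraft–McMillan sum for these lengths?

With common denominator 2^4 = 16: Σ 2^(−ℓᵢ) = 1/16 + 1/16 + 4/16 + 1/16 + 1/16 + 4/16 + 4/16 + 1/16 = 17/16 = 1.0625.

1.0625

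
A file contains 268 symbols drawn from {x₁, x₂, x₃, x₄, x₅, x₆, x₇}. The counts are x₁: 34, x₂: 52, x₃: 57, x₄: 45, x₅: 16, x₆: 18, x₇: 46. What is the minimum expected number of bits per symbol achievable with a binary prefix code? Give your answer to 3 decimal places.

Probabilities are the counts divided by 268.
Repeatedly combine the two least-probable nodes; the expected code length is the sum of the merged weights.
merge 4/67 + 9/134 → 17/134
merge 17/134 + 17/134 → 17/67
merge 45/268 + 23/134 → 91/268
merge 13/67 + 57/268 → 109/268
merge 17/67 + 91/268 → 159/268
merge 109/268 + 159/268 → 1
L = 17/134 + 17/67 + 91/268 + 109/268 + 159/268 + 1 = 729/268 ≈ 2.720 bits/symbol.

2.720 bits/symbol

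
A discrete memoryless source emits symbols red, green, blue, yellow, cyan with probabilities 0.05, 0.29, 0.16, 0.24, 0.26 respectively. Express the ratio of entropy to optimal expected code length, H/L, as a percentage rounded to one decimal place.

Entropy H = −Σ p log₂ p ≈ 2.1564 bits.
Huffman merges: 1/20+4/25→21/100; 21/100+6/25→9/20; 13/50+29/100→11/20; 9/20+11/20→1. L = 221/100 ≈ 2.2100.
Efficiency = H/L = 2.1564/2.2100 = 97.6%.

97.6%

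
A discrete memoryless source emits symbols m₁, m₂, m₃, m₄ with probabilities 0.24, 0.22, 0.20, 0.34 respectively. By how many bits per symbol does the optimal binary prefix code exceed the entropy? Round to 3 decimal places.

Entropy H = −Σ p log₂ p ≈ 1.9683 bits.
Huffman merges: 1/5+11/50→21/50; 6/25+17/50→29/50; 21/50+29/50→1. L = 2 ≈ 2.0000.
L − H = 2.0000 − 1.9683 = 0.032 bits.

0.032 bits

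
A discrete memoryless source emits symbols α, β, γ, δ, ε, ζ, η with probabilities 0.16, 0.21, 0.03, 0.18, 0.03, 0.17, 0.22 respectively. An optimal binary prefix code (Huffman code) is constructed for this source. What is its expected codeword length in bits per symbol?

2.63 bits/symbol

Repeatedly combine the two least-probable nodes; the expected code length is the sum of the merged weights.
merge 3/100 + 3/100 → 3/50
merge 3/50 + 4/25 → 11/50
merge 17/100 + 9/50 → 7/20
merge 21/100 + 11/50 → 43/100
merge 11/50 + 7/20 → 57/100
merge 43/100 + 57/100 → 1
L = 3/50 + 11/50 + 7/20 + 43/100 + 57/100 + 1 = 263/100 = 2.63 bits/symbol.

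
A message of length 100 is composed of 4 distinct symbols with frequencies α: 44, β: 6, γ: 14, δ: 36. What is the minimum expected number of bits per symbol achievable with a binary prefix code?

1.76 bits/symbol

Probabilities are the counts divided by 100.
Repeatedly combine the two least-probable nodes; the expected code length is the sum of the merged weights.
merge 3/50 + 7/50 → 1/5
merge 1/5 + 9/25 → 14/25
merge 11/25 + 14/25 → 1
L = 1/5 + 14/25 + 1 = 44/25 = 1.76 bits/symbol.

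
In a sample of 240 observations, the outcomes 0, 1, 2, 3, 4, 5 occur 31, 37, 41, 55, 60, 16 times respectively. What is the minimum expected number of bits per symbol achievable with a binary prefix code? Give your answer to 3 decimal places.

2.521 bits/symbol

Probabilities are the counts divided by 240.
Repeatedly combine the two least-probable nodes; the expected code length is the sum of the merged weights.
merge 1/15 + 31/240 → 47/240
merge 37/240 + 41/240 → 13/40
merge 47/240 + 11/48 → 17/40
merge 1/4 + 13/40 → 23/40
merge 17/40 + 23/40 → 1
L = 47/240 + 13/40 + 17/40 + 23/40 + 1 = 121/48 ≈ 2.521 bits/symbol.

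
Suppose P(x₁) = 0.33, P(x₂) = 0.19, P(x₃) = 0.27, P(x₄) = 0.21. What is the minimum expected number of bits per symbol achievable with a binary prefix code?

Repeatedly combine the two least-probable nodes; the expected code length is the sum of the merged weights.
merge 19/100 + 21/100 → 2/5
merge 27/100 + 33/100 → 3/5
merge 2/5 + 3/5 → 1
L = 2/5 + 3/5 + 1 = 2 bits/symbol.

2 bits/symbol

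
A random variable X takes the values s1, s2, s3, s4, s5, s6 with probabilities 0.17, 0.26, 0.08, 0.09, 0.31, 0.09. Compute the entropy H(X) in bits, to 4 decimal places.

2.3805 bits

H = −Σ pᵢ log₂ pᵢ.
−0.17·log₂(0.17) = 0.4346
−0.26·log₂(0.26) = 0.5053
−0.08·log₂(0.08) = 0.2915
−0.09·log₂(0.09) = 0.3127
−0.31·log₂(0.31) = 0.5238
−0.09·log₂(0.09) = 0.3127
Sum ≈ 2.3805 → 2.3805 bits.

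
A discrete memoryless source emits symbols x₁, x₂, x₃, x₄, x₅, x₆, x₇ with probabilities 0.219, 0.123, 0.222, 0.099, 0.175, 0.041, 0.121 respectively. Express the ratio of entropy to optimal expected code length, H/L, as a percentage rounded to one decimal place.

98.6%

Entropy H = −Σ p log₂ p ≈ 2.6617 bits.
Huffman merges: 41/1000+99/1000→7/50; 121/1000+123/1000→61/250; 7/50+7/40→63/200; 219/1000+111/500→441/1000; 61/250+63/200→559/1000; 441/1000+559/1000→1. L = 2699/1000 ≈ 2.6990.
Efficiency = H/L = 2.6617/2.6990 = 98.6%.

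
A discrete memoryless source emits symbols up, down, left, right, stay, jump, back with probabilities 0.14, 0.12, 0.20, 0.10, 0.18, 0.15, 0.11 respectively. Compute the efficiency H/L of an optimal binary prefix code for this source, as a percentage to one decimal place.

Entropy H = −Σ p log₂ p ≈ 2.7669 bits.
Huffman merges: 1/10+11/100→21/100; 3/25+7/50→13/50; 3/20+9/50→33/100; 1/5+21/100→41/100; 13/50+33/100→59/100; 41/100+59/100→1. L = 14/5 ≈ 2.8000.
Efficiency = H/L = 2.7669/2.8000 = 98.8%.

98.8%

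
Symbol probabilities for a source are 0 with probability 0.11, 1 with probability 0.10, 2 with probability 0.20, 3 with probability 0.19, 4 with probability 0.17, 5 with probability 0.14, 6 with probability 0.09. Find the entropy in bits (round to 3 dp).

2.746 bits

H = −Σ pᵢ log₂ pᵢ.
−0.11·log₂(0.11) = 0.3503
−0.10·log₂(0.10) = 0.3322
−0.20·log₂(0.20) = 0.4644
−0.19·log₂(0.19) = 0.4552
−0.17·log₂(0.17) = 0.4346
−0.14·log₂(0.14) = 0.3971
−0.09·log₂(0.09) = 0.3127
Sum ≈ 2.7464 → 2.746 bits.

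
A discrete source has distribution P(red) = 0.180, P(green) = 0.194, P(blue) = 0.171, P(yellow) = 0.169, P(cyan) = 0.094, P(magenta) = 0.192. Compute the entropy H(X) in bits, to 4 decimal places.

2.5512 bits

H = −Σ pᵢ log₂ pᵢ.
−0.180·log₂(0.180) = 0.4453
−0.194·log₂(0.194) = 0.4590
−0.171·log₂(0.171) = 0.4357
−0.169·log₂(0.169) = 0.4335
−0.094·log₂(0.094) = 0.3207
−0.192·log₂(0.192) = 0.4571
Sum ≈ 2.5512 → 2.5512 bits.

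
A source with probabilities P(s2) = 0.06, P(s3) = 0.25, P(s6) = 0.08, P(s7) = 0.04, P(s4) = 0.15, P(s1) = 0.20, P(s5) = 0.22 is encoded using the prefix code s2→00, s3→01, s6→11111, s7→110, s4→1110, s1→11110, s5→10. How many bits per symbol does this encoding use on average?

3.18 bits/symbol

L̄ = Σ pᵢ·ℓᵢ = 0.06·2 + 0.25·2 + 0.08·5 + 0.04·3 + 0.15·4 + 0.20·5 + 0.22·2 = 3.18 bits/symbol.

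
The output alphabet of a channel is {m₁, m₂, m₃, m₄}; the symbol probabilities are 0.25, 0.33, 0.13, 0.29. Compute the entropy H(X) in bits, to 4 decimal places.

1.9284 bits

H = −Σ pᵢ log₂ pᵢ.
−0.25·log₂(0.25) = 0.5000
−0.33·log₂(0.33) = 0.5278
−0.13·log₂(0.13) = 0.3826
−0.29·log₂(0.29) = 0.5179
Sum ≈ 1.9284 → 1.9284 bits.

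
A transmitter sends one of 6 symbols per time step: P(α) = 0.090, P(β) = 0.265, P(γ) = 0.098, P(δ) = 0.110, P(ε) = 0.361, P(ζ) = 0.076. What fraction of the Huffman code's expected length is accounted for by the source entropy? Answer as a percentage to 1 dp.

97.4%

Entropy H = −Σ p log₂ p ≈ 2.3123 bits.
Huffman merges: 19/250+9/100→83/500; 49/500+11/100→26/125; 83/500+26/125→187/500; 53/200+361/1000→313/500; 187/500+313/500→1. L = 1187/500 ≈ 2.3740.
Efficiency = H/L = 2.3123/2.3740 = 97.4%.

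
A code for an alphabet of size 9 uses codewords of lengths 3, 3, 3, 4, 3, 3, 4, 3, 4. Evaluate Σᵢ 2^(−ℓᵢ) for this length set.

With common denominator 2^4 = 16: Σ 2^(−ℓᵢ) = 2/16 + 2/16 + 2/16 + 1/16 + 2/16 + 2/16 + 1/16 + 2/16 + 1/16 = 15/16 = 0.9375.

0.9375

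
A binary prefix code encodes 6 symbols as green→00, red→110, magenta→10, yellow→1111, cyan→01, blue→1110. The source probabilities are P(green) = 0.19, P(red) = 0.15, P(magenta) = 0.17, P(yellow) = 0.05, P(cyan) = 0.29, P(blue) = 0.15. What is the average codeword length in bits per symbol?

L̄ = Σ pᵢ·ℓᵢ = 0.19·2 + 0.15·3 + 0.17·2 + 0.05·4 + 0.29·2 + 0.15·4 = 2.55 bits/symbol.

2.55 bits/symbol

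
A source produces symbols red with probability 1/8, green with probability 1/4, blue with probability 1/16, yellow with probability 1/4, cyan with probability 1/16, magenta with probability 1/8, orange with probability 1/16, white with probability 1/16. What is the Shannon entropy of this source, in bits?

Each probability is a power of 1/2, so log₂(1/p) is an integer.
H = Σ p·log₂(1/p) = 1/8·3 + 1/4·2 + 1/16·4 + 1/4·2 + 1/16·4 + 1/8·3 + 1/16·4 + 1/16·4 = 2.75 bits.

2.75 bits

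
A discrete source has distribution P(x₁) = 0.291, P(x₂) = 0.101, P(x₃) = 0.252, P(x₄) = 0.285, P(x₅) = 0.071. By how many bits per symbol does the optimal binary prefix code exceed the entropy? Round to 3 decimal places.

0.032 bits

Entropy H = −Σ p log₂ p ≈ 2.1405 bits.
Huffman merges: 71/1000+101/1000→43/250; 43/250+63/250→53/125; 57/200+291/1000→72/125; 53/125+72/125→1. L = 543/250 ≈ 2.1720.
L − H = 2.1720 − 2.1405 = 0.032 bits.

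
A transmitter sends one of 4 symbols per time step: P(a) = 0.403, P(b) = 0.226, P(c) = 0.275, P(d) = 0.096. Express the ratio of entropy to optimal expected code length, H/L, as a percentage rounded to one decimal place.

Entropy H = −Σ p log₂ p ≈ 1.8500 bits.
Huffman merges: 12/125+113/500→161/500; 11/40+161/500→597/1000; 403/1000+597/1000→1. L = 1919/1000 ≈ 1.9190.
Efficiency = H/L = 1.8500/1.9190 = 96.4%.

96.4%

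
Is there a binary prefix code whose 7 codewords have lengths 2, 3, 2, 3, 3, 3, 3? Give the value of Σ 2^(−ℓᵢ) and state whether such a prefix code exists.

With common denominator 2^3 = 8: Σ 2^(−ℓᵢ) = 2/8 + 1/8 + 2/8 + 1/8 + 1/8 + 1/8 + 1/8 = 9/8 = 1.125.
Kraft's inequality requires Σ ≤ 1; here Σ = 1.125 > 1, so no such prefix code exists.

1.125; no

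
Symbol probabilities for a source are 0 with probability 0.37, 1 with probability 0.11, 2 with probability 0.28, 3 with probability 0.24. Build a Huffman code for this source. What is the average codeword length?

Repeatedly combine the two least-probable nodes; the expected code length is the sum of the merged weights.
merge 11/100 + 6/25 → 7/20
merge 7/25 + 7/20 → 63/100
merge 37/100 + 63/100 → 1
L = 7/20 + 63/100 + 1 = 99/50 = 1.98 bits/symbol.

1.98 bits/symbol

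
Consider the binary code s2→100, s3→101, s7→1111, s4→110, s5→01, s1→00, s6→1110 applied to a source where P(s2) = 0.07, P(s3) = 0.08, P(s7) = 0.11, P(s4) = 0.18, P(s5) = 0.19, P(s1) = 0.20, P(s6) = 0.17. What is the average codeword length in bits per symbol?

L̄ = Σ pᵢ·ℓᵢ = 0.07·3 + 0.08·3 + 0.11·4 + 0.18·3 + 0.19·2 + 0.20·2 + 0.17·4 = 2.89 bits/symbol.

2.89 bits/symbol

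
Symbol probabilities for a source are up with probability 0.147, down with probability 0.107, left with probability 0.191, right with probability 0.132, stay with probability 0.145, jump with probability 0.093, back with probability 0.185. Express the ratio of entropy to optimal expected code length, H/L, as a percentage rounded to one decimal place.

98.5%

Entropy H = −Σ p log₂ p ≈ 2.7664 bits.
Huffman merges: 93/1000+107/1000→1/5; 33/250+29/200→277/1000; 147/1000+37/200→83/250; 191/1000+1/5→391/1000; 277/1000+83/250→609/1000; 391/1000+609/1000→1. L = 2809/1000 ≈ 2.8090.
Efficiency = H/L = 2.7664/2.8090 = 98.5%.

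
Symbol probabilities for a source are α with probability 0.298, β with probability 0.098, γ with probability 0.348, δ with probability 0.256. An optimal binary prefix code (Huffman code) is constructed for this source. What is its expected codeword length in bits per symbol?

Repeatedly combine the two least-probable nodes; the expected code length is the sum of the merged weights.
merge 49/500 + 32/125 → 177/500
merge 149/500 + 87/250 → 323/500
merge 177/500 + 323/500 → 1
L = 177/500 + 323/500 + 1 = 2 bits/symbol.

2 bits/symbol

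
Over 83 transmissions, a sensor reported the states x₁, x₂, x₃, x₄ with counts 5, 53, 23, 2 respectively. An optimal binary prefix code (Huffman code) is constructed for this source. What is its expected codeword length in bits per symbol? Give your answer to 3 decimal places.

Probabilities are the counts divided by 83.
Repeatedly combine the two least-probable nodes; the expected code length is the sum of the merged weights.
merge 2/83 + 5/83 → 7/83
merge 7/83 + 23/83 → 30/83
merge 30/83 + 53/83 → 1
L = 7/83 + 30/83 + 1 = 120/83 ≈ 1.446 bits/symbol.

1.446 bits/symbol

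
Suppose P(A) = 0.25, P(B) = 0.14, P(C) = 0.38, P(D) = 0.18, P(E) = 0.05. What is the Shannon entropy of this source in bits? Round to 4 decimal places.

H = −Σ pᵢ log₂ pᵢ.
−0.25·log₂(0.25) = 0.5000
−0.14·log₂(0.14) = 0.3971
−0.38·log₂(0.38) = 0.5305
−0.18·log₂(0.18) = 0.4453
−0.05·log₂(0.05) = 0.2161
Sum ≈ 2.0890 → 2.0890 bits.

2.0890 bits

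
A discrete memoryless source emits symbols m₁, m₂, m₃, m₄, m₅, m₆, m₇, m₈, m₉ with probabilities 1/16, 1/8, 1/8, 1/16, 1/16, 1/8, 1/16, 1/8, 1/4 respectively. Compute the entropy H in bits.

Each probability is a power of 1/2, so log₂(1/p) is an integer.
H = Σ p·log₂(1/p) = 1/16·4 + 1/8·3 + 1/8·3 + 1/16·4 + 1/16·4 + 1/8·3 + 1/16·4 + 1/8·3 + 1/4·2 = 3 bits.

3 bits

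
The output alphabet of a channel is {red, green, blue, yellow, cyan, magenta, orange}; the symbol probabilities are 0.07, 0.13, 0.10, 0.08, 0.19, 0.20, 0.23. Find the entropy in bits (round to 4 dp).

H = −Σ pᵢ log₂ pᵢ.
−0.07·log₂(0.07) = 0.2686
−0.13·log₂(0.13) = 0.3826
−0.10·log₂(0.10) = 0.3322
−0.08·log₂(0.08) = 0.2915
−0.19·log₂(0.19) = 0.4552
−0.20·log₂(0.20) = 0.4644
−0.23·log₂(0.23) = 0.4877
Sum ≈ 2.6822 → 2.6822 bits.

2.6822 bits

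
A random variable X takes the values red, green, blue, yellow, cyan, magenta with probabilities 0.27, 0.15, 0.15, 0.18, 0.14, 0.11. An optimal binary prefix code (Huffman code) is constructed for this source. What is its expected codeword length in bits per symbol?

Repeatedly combine the two least-probable nodes; the expected code length is the sum of the merged weights.
merge 11/100 + 7/50 → 1/4
merge 3/20 + 3/20 → 3/10
merge 9/50 + 1/4 → 43/100
merge 27/100 + 3/10 → 57/100
merge 43/100 + 57/100 → 1
L = 1/4 + 3/10 + 43/100 + 57/100 + 1 = 51/20 = 2.55 bits/symbol.

2.55 bits/symbol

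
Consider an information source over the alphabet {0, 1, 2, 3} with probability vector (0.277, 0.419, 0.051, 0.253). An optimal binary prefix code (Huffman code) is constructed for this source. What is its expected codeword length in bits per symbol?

Repeatedly combine the two least-probable nodes; the expected code length is the sum of the merged weights.
merge 51/1000 + 253/1000 → 38/125
merge 277/1000 + 38/125 → 581/1000
merge 419/1000 + 581/1000 → 1
L = 38/125 + 581/1000 + 1 = 377/200 = 1.885 bits/symbol.

1.885 bits/symbol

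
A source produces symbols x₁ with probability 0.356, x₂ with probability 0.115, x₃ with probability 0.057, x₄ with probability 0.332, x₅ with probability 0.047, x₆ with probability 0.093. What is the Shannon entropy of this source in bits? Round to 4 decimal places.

2.1790 bits

H = −Σ pᵢ log₂ pᵢ.
−0.356·log₂(0.356) = 0.5305
−0.115·log₂(0.115) = 0.3588
−0.057·log₂(0.057) = 0.2356
−0.332·log₂(0.332) = 0.5281
−0.047·log₂(0.047) = 0.2073
−0.093·log₂(0.093) = 0.3187
Sum ≈ 2.1790 → 2.1790 bits.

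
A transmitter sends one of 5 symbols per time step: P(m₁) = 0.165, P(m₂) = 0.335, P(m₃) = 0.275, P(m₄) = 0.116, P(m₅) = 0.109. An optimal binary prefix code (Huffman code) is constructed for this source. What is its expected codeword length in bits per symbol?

2.225 bits/symbol

Repeatedly combine the two least-probable nodes; the expected code length is the sum of the merged weights.
merge 109/1000 + 29/250 → 9/40
merge 33/200 + 9/40 → 39/100
merge 11/40 + 67/200 → 61/100
merge 39/100 + 61/100 → 1
L = 9/40 + 39/100 + 61/100 + 1 = 89/40 = 2.225 bits/symbol.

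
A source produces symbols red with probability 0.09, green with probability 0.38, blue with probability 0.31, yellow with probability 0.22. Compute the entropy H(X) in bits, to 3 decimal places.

1.847 bits

H = −Σ pᵢ log₂ pᵢ.
−0.09·log₂(0.09) = 0.3127
−0.38·log₂(0.38) = 0.5305
−0.31·log₂(0.31) = 0.5238
−0.22·log₂(0.22) = 0.4806
Sum ≈ 1.8475 → 1.847 bits.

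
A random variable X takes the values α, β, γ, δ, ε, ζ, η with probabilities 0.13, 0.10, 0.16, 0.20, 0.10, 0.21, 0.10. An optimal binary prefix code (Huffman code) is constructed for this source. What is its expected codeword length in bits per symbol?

Repeatedly combine the two least-probable nodes; the expected code length is the sum of the merged weights.
merge 1/10 + 1/10 → 1/5
merge 1/10 + 13/100 → 23/100
merge 4/25 + 1/5 → 9/25
merge 1/5 + 21/100 → 41/100
merge 23/100 + 9/25 → 59/100
merge 41/100 + 59/100 → 1
L = 1/5 + 23/100 + 9/25 + 41/100 + 59/100 + 1 = 279/100 = 2.79 bits/symbol.

2.79 bits/symbol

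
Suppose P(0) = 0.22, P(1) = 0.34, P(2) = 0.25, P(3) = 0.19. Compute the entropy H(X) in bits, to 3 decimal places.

H = −Σ pᵢ log₂ pᵢ.
−0.22·log₂(0.22) = 0.4806
−0.34·log₂(0.34) = 0.5292
−0.25·log₂(0.25) = 0.5000
−0.19·log₂(0.19) = 0.4552
Sum ≈ 1.9650 → 1.965 bits.

1.965 bits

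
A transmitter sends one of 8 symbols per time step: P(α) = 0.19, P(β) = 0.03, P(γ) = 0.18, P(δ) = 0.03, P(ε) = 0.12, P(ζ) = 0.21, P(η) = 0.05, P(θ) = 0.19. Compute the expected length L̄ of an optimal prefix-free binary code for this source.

Repeatedly combine the two least-probable nodes; the expected code length is the sum of the merged weights.
merge 3/100 + 3/100 → 3/50
merge 1/20 + 3/50 → 11/100
merge 11/100 + 3/25 → 23/100
merge 9/50 + 19/100 → 37/100
merge 19/100 + 21/100 → 2/5
merge 23/100 + 37/100 → 3/5
merge 2/5 + 3/5 → 1
L = 3/50 + 11/100 + 23/100 + 37/100 + 2/5 + 3/5 + 1 = 277/100 = 2.77 bits/symbol.

2.77 bits/symbol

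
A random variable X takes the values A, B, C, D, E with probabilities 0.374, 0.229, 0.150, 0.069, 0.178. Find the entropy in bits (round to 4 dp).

2.1376 bits

H = −Σ pᵢ log₂ pᵢ.
−0.374·log₂(0.374) = 0.5307
−0.229·log₂(0.229) = 0.4870
−0.150·log₂(0.150) = 0.4105
−0.069·log₂(0.069) = 0.2662
−0.178·log₂(0.178) = 0.4432
Sum ≈ 2.1376 → 2.1376 bits.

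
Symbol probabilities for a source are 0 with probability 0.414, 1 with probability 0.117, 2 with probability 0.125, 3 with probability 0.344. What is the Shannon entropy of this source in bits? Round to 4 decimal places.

1.7935 bits

H = −Σ pᵢ log₂ pᵢ.
−0.414·log₂(0.414) = 0.5267
−0.117·log₂(0.117) = 0.3622
−0.125·log₂(0.125) = 0.3750
−0.344·log₂(0.344) = 0.5296
Sum ≈ 1.7935 → 1.7935 bits.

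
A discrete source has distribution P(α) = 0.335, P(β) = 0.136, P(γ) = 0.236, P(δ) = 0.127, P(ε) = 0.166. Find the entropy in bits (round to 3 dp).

H = −Σ pᵢ log₂ pᵢ.
−0.335·log₂(0.335) = 0.5286
−0.136·log₂(0.136) = 0.3915
−0.236·log₂(0.236) = 0.4916
−0.127·log₂(0.127) = 0.3781
−0.166·log₂(0.166) = 0.4301
Sum ≈ 2.2198 → 2.220 bits.

2.220 bits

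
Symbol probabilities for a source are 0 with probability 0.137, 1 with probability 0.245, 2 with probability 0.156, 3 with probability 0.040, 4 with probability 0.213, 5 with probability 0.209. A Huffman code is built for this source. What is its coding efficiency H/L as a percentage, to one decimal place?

97.3%

Entropy H = −Σ p log₂ p ≈ 2.4411 bits.
Huffman merges: 1/25+137/1000→177/1000; 39/250+177/1000→333/1000; 209/1000+213/1000→211/500; 49/200+333/1000→289/500; 211/500+289/500→1. L = 251/100 ≈ 2.5100.
Efficiency = H/L = 2.4411/2.5100 = 97.3%.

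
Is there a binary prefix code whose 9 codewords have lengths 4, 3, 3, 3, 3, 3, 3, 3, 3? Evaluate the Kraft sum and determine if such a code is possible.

1.0625; no

With common denominator 2^4 = 16: Σ 2^(−ℓᵢ) = 1/16 + 2/16 + 2/16 + 2/16 + 2/16 + 2/16 + 2/16 + 2/16 + 2/16 = 17/16 = 1.0625.
Kraft's inequality requires Σ ≤ 1; here Σ = 1.0625 > 1, so no such prefix code exists.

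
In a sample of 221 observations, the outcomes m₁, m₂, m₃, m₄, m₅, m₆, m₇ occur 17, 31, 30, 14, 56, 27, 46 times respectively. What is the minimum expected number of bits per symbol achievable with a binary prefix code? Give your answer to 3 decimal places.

Probabilities are the counts divided by 221.
Repeatedly combine the two least-probable nodes; the expected code length is the sum of the merged weights.
merge 14/221 + 1/13 → 31/221
merge 27/221 + 30/221 → 57/221
merge 31/221 + 31/221 → 62/221
merge 46/221 + 56/221 → 6/13
merge 57/221 + 62/221 → 7/13
merge 6/13 + 7/13 → 1
L = 31/221 + 57/221 + 62/221 + 6/13 + 7/13 + 1 = 592/221 ≈ 2.679 bits/symbol.

2.679 bits/symbol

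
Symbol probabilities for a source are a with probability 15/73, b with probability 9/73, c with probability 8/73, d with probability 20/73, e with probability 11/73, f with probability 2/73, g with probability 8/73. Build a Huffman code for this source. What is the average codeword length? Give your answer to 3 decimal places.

Repeatedly combine the two least-probable nodes; the expected code length is the sum of the merged weights.
merge 2/73 + 8/73 → 10/73
merge 8/73 + 9/73 → 17/73
merge 10/73 + 11/73 → 21/73
merge 15/73 + 17/73 → 32/73
merge 20/73 + 21/73 → 41/73
merge 32/73 + 41/73 → 1
L = 10/73 + 17/73 + 21/73 + 32/73 + 41/73 + 1 = 194/73 ≈ 2.658 bits/symbol.

2.658 bits/symbol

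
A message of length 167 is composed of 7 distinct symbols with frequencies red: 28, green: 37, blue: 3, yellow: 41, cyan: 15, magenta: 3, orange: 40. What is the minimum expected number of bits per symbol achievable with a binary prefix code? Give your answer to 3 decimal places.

2.455 bits/symbol

Probabilities are the counts divided by 167.
Repeatedly combine the two least-probable nodes; the expected code length is the sum of the merged weights.
merge 3/167 + 3/167 → 6/167
merge 6/167 + 15/167 → 21/167
merge 21/167 + 28/167 → 49/167
merge 37/167 + 40/167 → 77/167
merge 41/167 + 49/167 → 90/167
merge 77/167 + 90/167 → 1
L = 6/167 + 21/167 + 49/167 + 77/167 + 90/167 + 1 = 410/167 ≈ 2.455 bits/symbol.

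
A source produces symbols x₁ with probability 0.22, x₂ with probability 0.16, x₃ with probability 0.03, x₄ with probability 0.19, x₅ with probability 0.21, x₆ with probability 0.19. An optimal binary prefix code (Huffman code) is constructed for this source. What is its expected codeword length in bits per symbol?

Repeatedly combine the two least-probable nodes; the expected code length is the sum of the merged weights.
merge 3/100 + 4/25 → 19/100
merge 19/100 + 19/100 → 19/50
merge 19/100 + 21/100 → 2/5
merge 11/50 + 19/50 → 3/5
merge 2/5 + 3/5 → 1
L = 19/100 + 19/50 + 2/5 + 3/5 + 1 = 257/100 = 2.57 bits/symbol.

2.57 bits/symbol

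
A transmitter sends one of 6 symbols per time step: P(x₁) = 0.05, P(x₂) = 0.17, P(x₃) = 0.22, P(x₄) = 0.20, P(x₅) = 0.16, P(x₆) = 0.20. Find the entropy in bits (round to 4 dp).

2.4830 bits

H = −Σ pᵢ log₂ pᵢ.
−0.05·log₂(0.05) = 0.2161
−0.17·log₂(0.17) = 0.4346
−0.22·log₂(0.22) = 0.4806
−0.20·log₂(0.20) = 0.4644
−0.16·log₂(0.16) = 0.4230
−0.20·log₂(0.20) = 0.4644
Sum ≈ 2.4830 → 2.4830 bits.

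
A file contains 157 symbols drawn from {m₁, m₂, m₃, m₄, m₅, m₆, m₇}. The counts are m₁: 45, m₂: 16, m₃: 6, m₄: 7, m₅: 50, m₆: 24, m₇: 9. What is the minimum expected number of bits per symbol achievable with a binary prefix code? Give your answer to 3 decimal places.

2.465 bits/symbol

Probabilities are the counts divided by 157.
Repeatedly combine the two least-probable nodes; the expected code length is the sum of the merged weights.
merge 6/157 + 7/157 → 13/157
merge 9/157 + 13/157 → 22/157
merge 16/157 + 22/157 → 38/157
merge 24/157 + 38/157 → 62/157
merge 45/157 + 50/157 → 95/157
merge 62/157 + 95/157 → 1
L = 13/157 + 22/157 + 38/157 + 62/157 + 95/157 + 1 = 387/157 ≈ 2.465 bits/symbol.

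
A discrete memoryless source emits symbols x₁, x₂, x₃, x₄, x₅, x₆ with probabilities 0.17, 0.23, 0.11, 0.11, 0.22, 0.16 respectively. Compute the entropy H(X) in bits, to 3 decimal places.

2.526 bits

H = −Σ pᵢ log₂ pᵢ.
−0.17·log₂(0.17) = 0.4346
−0.23·log₂(0.23) = 0.4877
−0.11·log₂(0.11) = 0.3503
−0.11·log₂(0.11) = 0.3503
−0.22·log₂(0.22) = 0.4806
−0.16·log₂(0.16) = 0.4230
Sum ≈ 2.5264 → 2.526 bits.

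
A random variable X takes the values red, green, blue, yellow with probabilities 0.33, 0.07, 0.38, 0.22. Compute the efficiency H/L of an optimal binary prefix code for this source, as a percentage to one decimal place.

94.6%

Entropy H = −Σ p log₂ p ≈ 1.8074 bits.
Huffman merges: 7/100+11/50→29/100; 29/100+33/100→31/50; 19/50+31/50→1. L = 191/100 ≈ 1.9100.
Efficiency = H/L = 1.8074/1.9100 = 94.6%.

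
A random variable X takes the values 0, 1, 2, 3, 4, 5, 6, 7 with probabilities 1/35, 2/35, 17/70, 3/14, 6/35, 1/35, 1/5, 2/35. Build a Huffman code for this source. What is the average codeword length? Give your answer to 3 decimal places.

Repeatedly combine the two least-probable nodes; the expected code length is the sum of the merged weights.
merge 1/35 + 1/35 → 2/35
merge 2/35 + 2/35 → 4/35
merge 2/35 + 4/35 → 6/35
merge 6/35 + 6/35 → 12/35
merge 1/5 + 3/14 → 29/70
merge 17/70 + 12/35 → 41/70
merge 29/70 + 41/70 → 1
L = 2/35 + 4/35 + 6/35 + 12/35 + 29/70 + 41/70 + 1 = 94/35 ≈ 2.686 bits/symbol.

2.686 bits/symbol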